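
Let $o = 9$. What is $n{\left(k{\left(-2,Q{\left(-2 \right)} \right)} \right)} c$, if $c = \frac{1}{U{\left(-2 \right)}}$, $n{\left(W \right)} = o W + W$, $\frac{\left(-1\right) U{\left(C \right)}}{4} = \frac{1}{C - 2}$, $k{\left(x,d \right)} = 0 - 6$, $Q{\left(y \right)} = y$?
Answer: $-60$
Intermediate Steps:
$k{\left(x,d \right)} = -6$ ($k{\left(x,d \right)} = 0 - 6 = -6$)
$U{\left(C \right)} = - \frac{4}{-2 + C}$ ($U{\left(C \right)} = - \frac{4}{C - 2} = - \frac{4}{-2 + C}$)
$n{\left(W \right)} = 10 W$ ($n{\left(W \right)} = 9 W + W = 10 W$)
$c = 1$ ($c = \frac{1}{\left(-4\right) \frac{1}{-2 - 2}} = \frac{1}{\left(-4\right) \frac{1}{-4}} = \frac{1}{\left(-4\right) \left(- \frac{1}{4}\right)} = 1^{-1} = 1$)
$n{\left(k{\left(-2,Q{\left(-2 \right)} \right)} \right)} c = 10 \left(-6\right) 1 = \left(-60\right) 1 = -60$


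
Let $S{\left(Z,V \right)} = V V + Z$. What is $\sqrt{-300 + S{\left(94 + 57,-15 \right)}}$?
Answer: $2 \sqrt{19} \approx 8.7178$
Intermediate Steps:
$S{\left(Z,V \right)} = Z + V^{2}$ ($S{\left(Z,V \right)} = V^{2} + Z = Z + V^{2}$)
$\sqrt{-300 + S{\left(94 + 57,-15 \right)}} = \sqrt{-300 + \left(\left(94 + 57\right) + \left(-15\right)^{2}\right)} = \sqrt{-300 + \left(151 + 225\right)} = \sqrt{-300 + 376} = \sqrt{76} = 2 \sqrt{19}$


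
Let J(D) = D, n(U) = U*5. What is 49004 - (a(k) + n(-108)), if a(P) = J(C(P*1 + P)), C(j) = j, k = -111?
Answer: 49766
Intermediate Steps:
n(U) = 5*U
a(P) = 2*P (a(P) = P*1 + P = P + P = 2*P)
49004 - (a(k) + n(-108)) = 49004 - (2*(-111) + 5*(-108)) = 49004 - (-222 - 540) = 49004 - 1*(-762) = 49004 + 762 = 49766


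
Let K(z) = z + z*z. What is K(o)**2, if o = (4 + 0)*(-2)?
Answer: 3136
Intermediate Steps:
o = -8 (o = 4*(-2) = -8)
K(z) = z + z**2
K(o)**2 = (-8*(1 - 8))**2 = (-8*(-7))**2 = 56**2 = 3136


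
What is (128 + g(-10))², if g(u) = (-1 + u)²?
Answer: 62001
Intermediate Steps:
(128 + g(-10))² = (128 + (-1 - 10)²)² = (128 + (-11)²)² = (128 + 121)² = 249² = 62001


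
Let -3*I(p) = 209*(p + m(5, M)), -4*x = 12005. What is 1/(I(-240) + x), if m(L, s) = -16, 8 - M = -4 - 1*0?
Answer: 12/178001 ≈ 6.7415e-5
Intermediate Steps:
x = -12005/4 (x = -¼*12005 = -12005/4 ≈ -3001.3)
M = 12 (M = 8 - (-4 - 1*0) = 8 - (-4 + 0) = 8 - 1*(-4) = 8 + 4 = 12)
I(p) = 3344/3 - 209*p/3 (I(p) = -209*(p - 16)/3 = -209*(-16 + p)/3 = -(-3344 + 209*p)/3 = 3344/3 - 209*p/3)
1/(I(-240) + x) = 1/((3344/3 - 209/3*(-240)) - 12005/4) = 1/((3344/3 + 16720) - 12005/4) = 1/(53504/3 - 12005/4) = 1/(178001/12) = 12/178001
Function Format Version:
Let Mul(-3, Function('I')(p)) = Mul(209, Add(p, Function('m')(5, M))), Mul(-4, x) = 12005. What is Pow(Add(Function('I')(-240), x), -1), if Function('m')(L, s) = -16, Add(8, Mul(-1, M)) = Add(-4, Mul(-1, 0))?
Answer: Rational(12, 178001) ≈ 6.7415e-5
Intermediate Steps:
x = Rational(-12005, 4) (x = Mul(Rational(-1, 4), 12005) = Rational(-12005, 4) ≈ -3001.3)
M = 12 (M = Add(8, Mul(-1, Add(-4, Mul(-1, 0)))) = Add(8, Mul(-1, Add(-4, 0))) = Add(8, Mul(-1, -4)) = Add(8, 4) = 12)
Function('I')(p) = Add(Rational(3344, 3), Mul(Rational(-209, 3), p)) (Function('I')(p) = Mul(Rational(-1, 3), Mul(209, Add(p, -16))) = Mul(Rational(-1, 3), Mul(209, Add(-16, p))) = Mul(Rational(-1, 3), Add(-3344, Mul(209, p))) = Add(Rational(3344, 3), Mul(Rational(-209, 3), p)))
Pow(Add(Function('I')(-240), x), -1) = Pow(Add(Add(Rational(3344, 3), Mul(Rational(-209, 3), -240)), Rational(-12005, 4)), -1) = Pow(Add(Add(Rational(3344, 3), 16720), Rational(-12005, 4)), -1) = Pow(Add(Rational(53504, 3), Rational(-12005, 4)), -1) = Pow(Rational(178001, 12), -1) = Rational(12, 178001)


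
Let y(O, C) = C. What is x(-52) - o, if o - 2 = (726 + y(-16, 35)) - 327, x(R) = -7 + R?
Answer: -495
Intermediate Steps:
o = 436 (o = 2 + ((726 + 35) - 327) = 2 + (761 - 327) = 2 + 434 = 436)
x(-52) - o = (-7 - 52) - 1*436 = -59 - 436 = -495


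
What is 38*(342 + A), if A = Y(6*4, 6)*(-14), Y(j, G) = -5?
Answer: 15656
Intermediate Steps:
A = 70 (A = -5*(-14) = 70)
38*(342 + A) = 38*(342 + 70) = 38*412 = 15656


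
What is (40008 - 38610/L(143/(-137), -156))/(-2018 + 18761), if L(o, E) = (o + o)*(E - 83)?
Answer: 3181139/1333859 ≈ 2.3849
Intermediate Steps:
L(o, E) = 2*o*(-83 + E) (L(o, E) = (2*o)*(-83 + E) = 2*o*(-83 + E))
(40008 - 38610/L(143/(-137), -156))/(-2018 + 18761) = (40008 - 38610*(-137/(286*(-83 - 156))))/(-2018 + 18761) = (40008 - 38610/(2*(143*(-1/137))*(-239)))/16743 = (40008 - 38610/(2*(-143/137)*(-239)))*(1/16743) = (40008 - 38610/68354/137)*(1/16743) = (40008 - 38610*137/68354)*(1/16743) = (40008 - 18495/239)*(1/16743) = (9543417/239)*(1/16743) = 3181139/1333859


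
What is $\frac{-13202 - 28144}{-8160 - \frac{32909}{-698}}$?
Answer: $\frac{28859508}{5662771} \approx 5.0964$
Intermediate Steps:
$\frac{-13202 - 28144}{-8160 - \frac{32909}{-698}} = - \frac{41346}{-8160 - - \frac{32909}{698}} = - \frac{41346}{-8160 + \frac{32909}{698}} = - \frac{41346}{- \frac{5662771}{698}} = \left(-41346\right) \left(- \frac{698}{5662771}\right) = \frac{28859508}{5662771}$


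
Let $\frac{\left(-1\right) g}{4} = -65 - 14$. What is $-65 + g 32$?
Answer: $10047$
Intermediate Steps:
$g = 316$ ($g = - 4 \left(-65 - 14\right) = \left(-4\right) \left(-79\right) = 316$)
$-65 + g 32 = -65 + 316 \cdot 32 = -65 + 10112 = 10047$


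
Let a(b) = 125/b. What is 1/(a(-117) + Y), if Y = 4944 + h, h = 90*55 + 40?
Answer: 117/1162153 ≈ 0.00010068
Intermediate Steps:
h = 4990 (h = 4950 + 40 = 4990)
Y = 9934 (Y = 4944 + 4990 = 9934)
1/(a(-117) + Y) = 1/(125/(-117) + 9934) = 1/(125*(-1/117) + 9934) = 1/(-125/117 + 9934) = 1/(1162153/117) = 117/1162153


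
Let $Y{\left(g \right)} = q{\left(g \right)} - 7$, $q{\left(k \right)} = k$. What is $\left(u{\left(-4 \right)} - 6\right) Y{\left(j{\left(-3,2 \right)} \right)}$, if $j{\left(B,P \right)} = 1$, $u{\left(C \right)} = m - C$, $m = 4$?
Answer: $-12$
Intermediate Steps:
$u{\left(C \right)} = 4 - C$
$Y{\left(g \right)} = -7 + g$ ($Y{\left(g \right)} = g - 7 = -7 + g$)
$\left(u{\left(-4 \right)} - 6\right) Y{\left(j{\left(-3,2 \right)} \right)} = \left(\left(4 - -4\right) - 6\right) \left(-7 + 1\right) = \left(\left(4 + 4\right) - 6\right) \left(-6\right) = \left(8 - 6\right) \left(-6\right) = 2 \left(-6\right) = -12$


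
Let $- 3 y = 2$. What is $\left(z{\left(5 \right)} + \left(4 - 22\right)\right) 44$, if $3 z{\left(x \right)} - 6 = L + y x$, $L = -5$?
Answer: $- \frac{7436}{9} \approx -826.22$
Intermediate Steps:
$y = - \frac{2}{3}$ ($y = \left(- \frac{1}{3}\right) 2 = - \frac{2}{3} \approx -0.66667$)
$z{\left(x \right)} = \frac{1}{3} - \frac{2 x}{9}$ ($z{\left(x \right)} = 2 + \frac{-5 - \frac{2 x}{3}}{3} = 2 - \left(\frac{5}{3} + \frac{2 x}{9}\right) = \frac{1}{3} - \frac{2 x}{9}$)
$\left(z{\left(5 \right)} + \left(4 - 22\right)\right) 44 = \left(\left(\frac{1}{3} - \frac{10}{9}\right) + \left(4 - 22\right)\right) 44 = \left(- \frac{7}{9} - 18\right) 44 = \left(- \frac{169}{9}\right) 44 = - \frac{7436}{9}$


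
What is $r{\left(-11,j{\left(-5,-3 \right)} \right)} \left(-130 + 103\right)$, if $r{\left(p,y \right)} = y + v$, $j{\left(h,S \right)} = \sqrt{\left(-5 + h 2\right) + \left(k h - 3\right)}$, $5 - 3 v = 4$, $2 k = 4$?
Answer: $-9 - 54 i \sqrt{7} \approx -9.0 - 142.87 i$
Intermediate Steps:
$k = 2$ ($k = \frac{1}{2} \cdot 4 = 2$)
$v = \frac{1}{3}$ ($v = \frac{5}{3} - \frac{4}{3} = \frac{1}{3} \approx 0.33333$)
$j{\left(h,S \right)} = \sqrt{-8 + 4 h}$ ($j{\left(h,S \right)} = \sqrt{\left(-5 + h 2\right) + \left(2 h - 3\right)} = \sqrt{\left(-5 + 2 h\right) + \left(-3 + 2 h\right)} = \sqrt{-8 + 4 h}$)
$r{\left(p,y \right)} = \frac{1}{3} + y$ ($r{\left(p,y \right)} = y + \frac{1}{3} = \frac{1}{3} + y$)
$r{\left(-11,j{\left(-5,-3 \right)} \right)} \left(-130 + 103\right) = \left(\frac{1}{3} + 2 \sqrt{-2 - 5}\right) \left(-130 + 103\right) = \left(\frac{1}{3} + 2 \sqrt{-7}\right) \left(-27\right) = \left(\frac{1}{3} + 2 i \sqrt{7}\right) \left(-27\right) = -9 - 54 i \sqrt{7}$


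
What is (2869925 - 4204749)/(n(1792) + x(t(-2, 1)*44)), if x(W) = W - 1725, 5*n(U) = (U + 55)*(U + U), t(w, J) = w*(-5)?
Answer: -6674120/6613223 ≈ -1.0092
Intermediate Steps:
t(w, J) = -5*w
n(U) = 2*U*(55 + U)/5 (n(U) = ((U + 55)*(U + U))/5 = ((55 + U)*(2*U))/5 = (2*U*(55 + U))/5 = 2*U*(55 + U)/5)
x(W) = -1725 + W
(2869925 - 4204749)/(n(1792) + x(t(-2, 1)*44)) = (2869925 - 4204749)/((2/5)*1792*(55 + 1792) + (-1725 - 5*(-2)*44)) = -1334824/((2/5)*1792*1847 + (-1725 + 10*44)) = -1334824/(6619648/5 + (-1725 + 440)) = -1334824/(6619648/5 - 1285) = -1334824/6613223/5 = -1334824*5/6613223 = -6674120/6613223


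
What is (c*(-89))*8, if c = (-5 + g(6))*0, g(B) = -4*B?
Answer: 0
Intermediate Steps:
c = 0 (c = (-5 - 4*6)*0 = (-5 - 24)*0 = -29*0 = 0)
(c*(-89))*8 = (0*(-89))*8 = 0*8 = 0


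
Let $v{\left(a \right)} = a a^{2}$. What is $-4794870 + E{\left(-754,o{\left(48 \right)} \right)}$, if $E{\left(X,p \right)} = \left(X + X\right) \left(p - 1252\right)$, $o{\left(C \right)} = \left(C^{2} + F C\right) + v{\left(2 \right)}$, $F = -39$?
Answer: $-3570374$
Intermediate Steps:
$v{\left(a \right)} = a^{3}$
$o{\left(C \right)} = 8 + C^{2} - 39 C$ ($o{\left(C \right)} = \left(C^{2} - 39 C\right) + 2^{3} = \left(C^{2} - 39 C\right) + 8 = 8 + C^{2} - 39 C$)
$E{\left(X,p \right)} = 2 X \left(-1252 + p\right)$
$-4794870 + E{\left(-754,o{\left(48 \right)} \right)} = -4794870 + 2 \left(-754\right) \left(-1252 + \left(8 + 48^{2} - 1872\right)\right) = -4794870 + 2 \left(-754\right) \left(-1252 + \left(8 + 2304 - 1872\right)\right) = -4794870 + 2 \left(-754\right) \left(-1252 + 440\right) = -4794870 + 2 \left(-754\right) \left(-812\right) = -4794870 + 1224496 = -3570374$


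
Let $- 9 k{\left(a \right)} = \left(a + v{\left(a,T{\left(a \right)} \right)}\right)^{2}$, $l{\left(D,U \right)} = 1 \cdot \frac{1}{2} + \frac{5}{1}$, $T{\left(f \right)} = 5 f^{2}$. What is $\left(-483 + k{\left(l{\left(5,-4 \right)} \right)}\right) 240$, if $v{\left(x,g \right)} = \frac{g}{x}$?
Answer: $-144960$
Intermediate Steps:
$l{\left(D,U \right)} = \frac{11}{2}$ ($l{\left(D,U \right)} = 1 \cdot \frac{1}{2} + 5 \cdot 1 = \frac{1}{2} + 5 = \frac{11}{2}$)
$k{\left(a \right)} = - 4 a^{2}$ ($k{\left(a \right)} = - \frac{\left(a + \frac{5 a^{2}}{a}\right)^{2}}{9} = - \frac{\left(a + 5 a\right)^{2}}{9} = - \frac{\left(6 a\right)^{2}}{9} = - \frac{36 a^{2}}{9} = - 4 a^{2}$)
$\left(-483 + k{\left(l{\left(5,-4 \right)} \right)}\right) 240 = \left(-483 - 4 \left(\frac{11}{2}\right)^{2}\right) 240 = \left(-483 - 121\right) 240 = \left(-604\right) 240 = -144960$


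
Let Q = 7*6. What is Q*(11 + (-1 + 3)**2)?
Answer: 630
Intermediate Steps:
Q = 42
Q*(11 + (-1 + 3)**2) = 42*(11 + (-1 + 3)**2) = 42*(11 + 2**2) = 42*(11 + 4) = 42*15 = 630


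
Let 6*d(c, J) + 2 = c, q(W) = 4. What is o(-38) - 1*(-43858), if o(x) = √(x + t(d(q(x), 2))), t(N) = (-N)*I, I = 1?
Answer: 43858 + I*√345/3 ≈ 43858.0 + 6.1914*I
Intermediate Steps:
d(c, J) = -⅓ + c/6
t(N) = -N (t(N) = -N*1 = -N)
o(x) = √(-⅓ + x) (o(x) = √(x - (-⅓ + (⅙)*4)) = √(x - (-⅓ + ⅔)) = √(x - 1*⅓) = √(x - ⅓) = √(-⅓ + x))
o(-38) - 1*(-43858) = √(-3 + 9*(-38))/3 - 1*(-43858) = √(-3 - 342)/3 + 43858 = √(-345)/3 + 43858 = (I*√345)/3 + 43858 = I*√345/3 + 43858 = 43858 + I*√345/3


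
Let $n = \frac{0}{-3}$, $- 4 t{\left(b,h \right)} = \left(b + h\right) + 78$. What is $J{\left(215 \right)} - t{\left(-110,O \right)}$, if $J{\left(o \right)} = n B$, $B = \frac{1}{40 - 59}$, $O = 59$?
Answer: $\frac{27}{4} \approx 6.75$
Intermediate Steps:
$t{\left(b,h \right)} = - \frac{39}{2} - \frac{b}{4} - \frac{h}{4}$ ($t{\left(b,h \right)} = - \frac{\left(b + h\right) + 78}{4} = - \frac{78 + b + h}{4} = - \frac{39}{2} - \frac{b}{4} - \frac{h}{4}$)
$B = - \frac{1}{19}$ ($B = \frac{1}{-19} = - \frac{1}{19} \approx -0.052632$)
$n = 0$ ($n = 0 \left(- \frac{1}{3}\right) = 0$)
$J{\left(o \right)} = 0$ ($J{\left(o \right)} = 0 \left(- \frac{1}{19}\right) = 0$)
$J{\left(215 \right)} - t{\left(-110,O \right)} = 0 - \left(- \frac{39}{2} - - \frac{55}{2} - \frac{59}{4}\right) = 0 - \left(- \frac{39}{2} + \frac{55}{2} - \frac{59}{4}\right) = 0 - - \frac{27}{4} = 0 + \frac{27}{4} = \frac{27}{4}$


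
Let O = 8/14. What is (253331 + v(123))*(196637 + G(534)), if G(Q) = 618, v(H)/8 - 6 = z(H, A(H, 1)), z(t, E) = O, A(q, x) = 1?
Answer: 349868234675/7 ≈ 4.9981e+10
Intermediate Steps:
O = 4/7 (O = 8*(1/14) = 4/7 ≈ 0.57143)
z(t, E) = 4/7
v(H) = 368/7 (v(H) = 48 + 8*(4/7) = 48 + 32/7 = 368/7)
(253331 + v(123))*(196637 + G(534)) = (253331 + 368/7)*(196637 + 618) = (1773685/7)*197255 = 349868234675/7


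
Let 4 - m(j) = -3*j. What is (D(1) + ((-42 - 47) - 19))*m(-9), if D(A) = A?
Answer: 2461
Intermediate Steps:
m(j) = 4 + 3*j (m(j) = 4 - (-3)*j = 4 + 3*j)
(D(1) + ((-42 - 47) - 19))*m(-9) = (1 + ((-42 - 47) - 19))*(4 + 3*(-9)) = (1 + (-89 - 19))*(4 - 27) = (1 - 108)*(-23) = -107*(-23) = 2461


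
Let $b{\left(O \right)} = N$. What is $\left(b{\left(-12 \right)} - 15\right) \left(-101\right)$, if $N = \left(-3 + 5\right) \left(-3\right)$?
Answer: $2121$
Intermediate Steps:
$N = -6$ ($N = 2 \left(-3\right) = -6$)
$b{\left(O \right)} = -6$
$\left(b{\left(-12 \right)} - 15\right) \left(-101\right) = \left(-6 - 15\right) \left(-101\right) = \left(-21\right) \left(-101\right) = 2121$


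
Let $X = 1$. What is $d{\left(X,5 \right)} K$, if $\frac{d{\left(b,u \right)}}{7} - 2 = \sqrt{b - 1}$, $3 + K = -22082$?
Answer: $-309190$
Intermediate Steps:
$K = -22085$ ($K = -3 - 22082 = -22085$)
$d{\left(b,u \right)} = 14 + 7 \sqrt{-1 + b}$ ($d{\left(b,u \right)} = 14 + 7 \sqrt{b - 1} = 14 + 7 \sqrt{-1 + b}$)
$d{\left(X,5 \right)} K = \left(14 + 7 \sqrt{-1 + 1}\right) \left(-22085\right) = \left(14 + 7 \sqrt{0}\right) \left(-22085\right) = \left(14 + 7 \cdot 0\right) \left(-22085\right) = \left(14 + 0\right) \left(-22085\right) = 14 \left(-22085\right) = -309190$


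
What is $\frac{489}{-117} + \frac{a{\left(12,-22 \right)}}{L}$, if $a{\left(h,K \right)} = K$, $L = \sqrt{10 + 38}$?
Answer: $- \frac{163}{39} - \frac{11 \sqrt{3}}{6} \approx -7.3549$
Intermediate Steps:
$L = 4 \sqrt{3}$ ($L = \sqrt{48} = 4 \sqrt{3} \approx 6.9282$)
$\frac{489}{-117} + \frac{a{\left(12,-22 \right)}}{L} = \frac{489}{-117} - \frac{22}{4 \sqrt{3}} = 489 \left(- \frac{1}{117}\right) - 22 \frac{\sqrt{3}}{12} = - \frac{163}{39} - \frac{11 \sqrt{3}}{6}$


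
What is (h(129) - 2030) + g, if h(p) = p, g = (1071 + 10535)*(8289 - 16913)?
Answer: -100092045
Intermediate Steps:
g = -100090144 (g = 11606*(-8624) = -100090144)
(h(129) - 2030) + g = (129 - 2030) - 100090144 = -1901 - 100090144 = -100092045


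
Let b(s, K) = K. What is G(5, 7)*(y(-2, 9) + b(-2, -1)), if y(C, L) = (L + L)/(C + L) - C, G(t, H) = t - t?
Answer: 0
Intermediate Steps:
G(t, H) = 0
y(C, L) = -C + 2*L/(C + L) (y(C, L) = (2*L)/(C + L) - C = 2*L/(C + L) - C = -C + 2*L/(C + L))
G(5, 7)*(y(-2, 9) + b(-2, -1)) = 0*((-1*(-2)² + 2*9 - 1*(-2)*9)/(-2 + 9) - 1) = 0*((-1*4 + 18 + 18)/7 - 1) = 0*((-4 + 18 + 18)/7 - 1) = 0*((⅐)*32 - 1) = 0*(32/7 - 1) = 0*(25/7) = 0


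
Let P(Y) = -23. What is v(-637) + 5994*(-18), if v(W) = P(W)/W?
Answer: -68727181/637 ≈ -1.0789e+5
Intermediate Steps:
v(W) = -23/W
v(-637) + 5994*(-18) = -23/(-637) + 5994*(-18) = -23*(-1/637) - 107892 = 23/637 - 107892 = -68727181/637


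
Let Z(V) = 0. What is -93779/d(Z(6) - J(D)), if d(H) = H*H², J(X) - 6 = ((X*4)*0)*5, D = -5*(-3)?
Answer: 93779/216 ≈ 434.16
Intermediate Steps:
D = 15
J(X) = 6 (J(X) = 6 + ((X*4)*0)*5 = 6 + ((4*X)*0)*5 = 6 + 0*5 = 6 + 0 = 6)
d(H) = H³
-93779/d(Z(6) - J(D)) = -93779/(0 - 1*6)³ = -93779/(0 - 6)³ = -93779/((-6)³) = -93779/(-216) = -93779*(-1/216) = 93779/216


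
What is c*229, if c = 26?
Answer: 5954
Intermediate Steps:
c*229 = 26*229 = 5954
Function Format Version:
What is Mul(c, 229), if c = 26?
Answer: 5954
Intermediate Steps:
Mul(c, 229) = Mul(26, 229) = 5954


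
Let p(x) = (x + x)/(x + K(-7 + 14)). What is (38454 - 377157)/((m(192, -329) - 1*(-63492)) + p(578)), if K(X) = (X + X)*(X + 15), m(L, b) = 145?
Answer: -150045429/28191769 ≈ -5.3223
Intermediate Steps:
K(X) = 2*X*(15 + X) (K(X) = (2*X)*(15 + X) = 2*X*(15 + X))
p(x) = 2*x/(308 + x) (p(x) = (x + x)/(x + 2*(-7 + 14)*(15 + (-7 + 14))) = (2*x)/(x + 2*7*(15 + 7)) = (2*x)/(x + 2*7*22) = (2*x)/(x + 308) = (2*x)/(308 + x) = 2*x/(308 + x))
(38454 - 377157)/((m(192, -329) - 1*(-63492)) + p(578)) = (38454 - 377157)/((145 - 1*(-63492)) + 2*578/(308 + 578)) = -338703/((145 + 63492) + 2*578/886) = -338703/(63637 + 2*578*(1/886)) = -338703/(63637 + 578/443) = -338703/28191769/443 = -338703*443/28191769 = -150045429/28191769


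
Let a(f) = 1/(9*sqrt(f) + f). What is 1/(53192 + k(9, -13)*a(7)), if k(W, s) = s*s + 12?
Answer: 9184063/488496203421 - 181*sqrt(7)/162832067807 ≈ 1.8798e-5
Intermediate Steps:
a(f) = 1/(f + 9*sqrt(f))
k(W, s) = 12 + s**2 (k(W, s) = s**2 + 12 = 12 + s**2)
1/(53192 + k(9, -13)*a(7)) = 1/(53192 + (12 + (-13)**2)/(7 + 9*sqrt(7))) = 1/(53192 + (12 + 169)/(7 + 9*sqrt(7))) = 1/(53192 + 181/(7 + 9*sqrt(7)))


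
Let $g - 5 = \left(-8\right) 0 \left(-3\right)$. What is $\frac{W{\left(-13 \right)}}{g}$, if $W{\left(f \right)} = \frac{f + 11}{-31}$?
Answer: $\frac{2}{155} \approx 0.012903$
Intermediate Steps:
$W{\left(f \right)} = - \frac{11}{31} - \frac{f}{31}$ ($W{\left(f \right)} = \left(11 + f\right) \left(- \frac{1}{31}\right) = - \frac{11}{31} - \frac{f}{31}$)
$g = 5$ ($g = 5 + \left(-8\right) 0 \left(-3\right) = 5 + 0 \left(-3\right) = 5 + 0 = 5$)
$\frac{W{\left(-13 \right)}}{g} = \frac{- \frac{11}{31} - - \frac{13}{31}}{5} = \left(- \frac{11}{31} + \frac{13}{31}\right) \frac{1}{5} = \frac{2}{31} \cdot \frac{1}{5} = \frac{2}{155}$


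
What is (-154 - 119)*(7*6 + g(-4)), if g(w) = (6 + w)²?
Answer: -12558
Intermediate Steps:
(-154 - 119)*(7*6 + g(-4)) = (-154 - 119)*(7*6 + (6 - 4)²) = -273*(42 + 2²) = -273*(42 + 4) = -273*46 = -12558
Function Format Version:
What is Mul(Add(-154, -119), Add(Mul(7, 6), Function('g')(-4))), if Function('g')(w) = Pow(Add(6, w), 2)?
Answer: -12558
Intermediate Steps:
Mul(Add(-154, -119), Add(Mul(7, 6), Function('g')(-4))) = Mul(Add(-154, -119), Add(Mul(7, 6), Pow(Add(6, -4), 2))) = Mul(-273, Add(42, Pow(2, 2))) = Mul(-273, Add(42, 4)) = Mul(-273, 46) = -12558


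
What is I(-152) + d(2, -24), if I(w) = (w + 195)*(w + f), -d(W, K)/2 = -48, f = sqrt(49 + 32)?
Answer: -6053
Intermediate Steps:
f = 9 (f = sqrt(81) = 9)
d(W, K) = 96 (d(W, K) = -2*(-48) = 96)
I(w) = (9 + w)*(195 + w) (I(w) = (w + 195)*(w + 9) = (195 + w)*(9 + w) = (9 + w)*(195 + w))
I(-152) + d(2, -24) = (1755 + (-152)**2 + 204*(-152)) + 96 = (1755 + 23104 - 31008) + 96 = -6149 + 96 = -6053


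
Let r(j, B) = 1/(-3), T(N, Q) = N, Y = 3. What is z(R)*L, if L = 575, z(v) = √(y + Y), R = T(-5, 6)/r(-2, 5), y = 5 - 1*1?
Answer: 575*√7 ≈ 1521.3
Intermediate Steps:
y = 4 (y = 5 - 1 = 4)
r(j, B) = -⅓
R = 15 (R = -5/(-⅓) = -5*(-3) = 15)
z(v) = √7 (z(v) = √(4 + 3) = √7)
z(R)*L = √7*575 = 575*√7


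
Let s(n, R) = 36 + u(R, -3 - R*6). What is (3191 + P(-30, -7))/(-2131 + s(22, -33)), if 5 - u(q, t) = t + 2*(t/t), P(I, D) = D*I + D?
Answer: -3394/2287 ≈ -1.4840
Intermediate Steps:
P(I, D) = D + D*I
u(q, t) = 3 - t (u(q, t) = 5 - (t + 2*(t/t)) = 5 - (t + 2*1) = 5 - (t + 2) = 5 - (2 + t) = 5 + (-2 - t) = 3 - t)
s(n, R) = 42 + 6*R (s(n, R) = 36 + (3 - (-3 - R*6)) = 36 + (3 - (-3 - 6*R)) = 36 + (3 + (3 + 6*R)) = 36 + (6 + 6*R) = 42 + 6*R)
(3191 + P(-30, -7))/(-2131 + s(22, -33)) = (3191 - 7*(1 - 30))/(-2131 + (42 + 6*(-33))) = (3191 - 7*(-29))/(-2131 + (42 - 198)) = (3191 + 203)/(-2131 - 156) = 3394/(-2287) = 3394*(-1/2287) = -3394/2287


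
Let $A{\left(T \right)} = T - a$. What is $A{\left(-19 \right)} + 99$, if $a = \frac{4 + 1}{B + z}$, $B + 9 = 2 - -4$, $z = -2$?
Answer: $81$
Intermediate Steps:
$B = -3$ ($B = -9 + \left(2 - -4\right) = -9 + \left(2 + 4\right) = -9 + 6 = -3$)
$a = -1$ ($a = \frac{4 + 1}{-3 - 2} = \frac{5}{-5} = 5 \left(- \frac{1}{5}\right) = -1$)
$A{\left(T \right)} = 1 + T$ ($A{\left(T \right)} = T - -1 = T + 1 = 1 + T$)
$A{\left(-19 \right)} + 99 = \left(1 - 19\right) + 99 = -18 + 99 = 81$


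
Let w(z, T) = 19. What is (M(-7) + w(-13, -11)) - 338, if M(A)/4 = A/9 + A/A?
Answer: -2863/9 ≈ -318.11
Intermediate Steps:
M(A) = 4 + 4*A/9 (M(A) = 4*(A/9 + A/A) = 4*(A*(1/9) + 1) = 4*(A/9 + 1) = 4*(1 + A/9) = 4 + 4*A/9)
(M(-7) + w(-13, -11)) - 338 = ((4 + (4/9)*(-7)) + 19) - 338 = ((4 - 28/9) + 19) - 338 = (8/9 + 19) - 338 = 179/9 - 338 = -2863/9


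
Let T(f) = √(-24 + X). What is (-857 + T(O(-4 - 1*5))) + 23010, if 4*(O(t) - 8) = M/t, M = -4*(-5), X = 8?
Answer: 22153 + 4*I ≈ 22153.0 + 4.0*I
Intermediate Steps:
M = 20
O(t) = 8 + 5/t (O(t) = 8 + (20/t)/4 = 8 + 5/t)
T(f) = 4*I (T(f) = √(-24 + 8) = √(-16) = 4*I)
(-857 + T(O(-4 - 1*5))) + 23010 = (-857 + 4*I) + 23010 = 22153 + 4*I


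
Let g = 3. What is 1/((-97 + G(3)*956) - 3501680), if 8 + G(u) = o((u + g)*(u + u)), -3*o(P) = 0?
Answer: -1/3509425 ≈ -2.8495e-7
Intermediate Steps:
o(P) = 0 (o(P) = -⅓*0 = 0)
G(u) = -8 (G(u) = -8 + 0 = -8)
1/((-97 + G(3)*956) - 3501680) = 1/((-97 - 8*956) - 3501680) = 1/((-97 - 7648) - 3501680) = 1/(-7745 - 3501680) = 1/(-3509425) = -1/3509425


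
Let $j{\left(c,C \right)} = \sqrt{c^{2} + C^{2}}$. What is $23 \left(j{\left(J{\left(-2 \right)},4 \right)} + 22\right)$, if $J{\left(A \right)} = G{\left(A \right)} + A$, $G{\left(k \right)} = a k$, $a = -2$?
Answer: $506 + 46 \sqrt{5} \approx 608.86$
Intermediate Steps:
$G{\left(k \right)} = - 2 k$
$J{\left(A \right)} = - A$ ($J{\left(A \right)} = - 2 A + A = - A$)
$j{\left(c,C \right)} = \sqrt{C^{2} + c^{2}}$
$23 \left(j{\left(J{\left(-2 \right)},4 \right)} + 22\right) = 23 \left(\sqrt{4^{2} + \left(\left(-1\right) \left(-2\right)\right)^{2}} + 22\right) = 23 \left(\sqrt{16 + 2^{2}} + 22\right) = 23 \left(\sqrt{16 + 4} + 22\right) = 23 \left(\sqrt{20} + 22\right) = 23 \left(2 \sqrt{5} + 22\right) = 23 \left(22 + 2 \sqrt{5}\right) = 506 + 46 \sqrt{5}$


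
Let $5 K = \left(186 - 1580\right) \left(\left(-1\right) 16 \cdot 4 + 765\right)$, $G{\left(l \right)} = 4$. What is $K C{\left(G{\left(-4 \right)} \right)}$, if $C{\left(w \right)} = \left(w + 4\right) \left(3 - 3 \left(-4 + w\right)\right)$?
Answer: $- \frac{23452656}{5} \approx -4.6905 \cdot 10^{6}$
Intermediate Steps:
$K = - \frac{977194}{5}$ ($K = \frac{\left(186 - 1580\right) \left(\left(-1\right) 16 \cdot 4 + 765\right)}{5} = \frac{\left(-1394\right) \left(\left(-16\right) 4 + 765\right)}{5} = \frac{\left(-1394\right) \left(-64 + 765\right)}{5} = \frac{\left(-1394\right) 701}{5} = \frac{1}{5} \left(-977194\right) = - \frac{977194}{5} \approx -1.9544 \cdot 10^{5}$)
$C{\left(w \right)} = \left(4 + w\right) \left(15 - 3 w\right)$ ($C{\left(w \right)} = \left(4 + w\right) \left(3 - \left(-12 + 3 w\right)\right) = \left(4 + w\right) \left(15 - 3 w\right)$)
$K C{\left(G{\left(-4 \right)} \right)} = - \frac{977194 \left(60 - 3 \cdot 4^{2} + 3 \cdot 4\right)}{5} = - \frac{977194 \left(60 - 48 + 12\right)}{5} = \left(- \frac{977194}{5}\right) 24 = - \frac{23452656}{5}$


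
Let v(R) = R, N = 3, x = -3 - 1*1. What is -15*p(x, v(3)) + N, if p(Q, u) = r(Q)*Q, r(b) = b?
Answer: -237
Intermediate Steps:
x = -4 (x = -3 - 1 = -4)
p(Q, u) = Q² (p(Q, u) = Q*Q = Q²)
-15*p(x, v(3)) + N = -15*(-4)² + 3 = -15*16 + 3 = -240 + 3 = -237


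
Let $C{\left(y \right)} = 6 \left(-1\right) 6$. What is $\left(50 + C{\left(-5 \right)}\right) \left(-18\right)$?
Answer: $-252$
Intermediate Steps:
$C{\left(y \right)} = -36$ ($C{\left(y \right)} = \left(-6\right) 6 = -36$)
$\left(50 + C{\left(-5 \right)}\right) \left(-18\right) = \left(50 - 36\right) \left(-18\right) = 14 \left(-18\right) = -252$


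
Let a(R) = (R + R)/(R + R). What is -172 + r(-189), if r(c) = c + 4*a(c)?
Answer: -357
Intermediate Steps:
a(R) = 1 (a(R) = (2*R)/((2*R)) = (2*R)*(1/(2*R)) = 1)
r(c) = 4 + c (r(c) = c + 4*1 = c + 4 = 4 + c)
-172 + r(-189) = -172 + (4 - 189) = -172 - 185 = -357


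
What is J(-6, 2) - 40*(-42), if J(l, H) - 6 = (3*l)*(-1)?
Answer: 1704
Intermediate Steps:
J(l, H) = 6 - 3*l (J(l, H) = 6 + (3*l)*(-1) = 6 - 3*l)
J(-6, 2) - 40*(-42) = (6 - 3*(-6)) - 40*(-42) = (6 + 18) + 1680 = 24 + 1680 = 1704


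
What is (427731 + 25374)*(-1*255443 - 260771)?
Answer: -233899144470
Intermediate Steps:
(427731 + 25374)*(-1*255443 - 260771) = 453105*(-255443 - 260771) = 453105*(-516214) = -233899144470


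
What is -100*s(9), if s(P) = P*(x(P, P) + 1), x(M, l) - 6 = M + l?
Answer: -22500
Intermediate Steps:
x(M, l) = 6 + M + l (x(M, l) = 6 + (M + l) = 6 + M + l)
s(P) = P*(7 + 2*P) (s(P) = P*((6 + P + P) + 1) = P*((6 + 2*P) + 1) = P*(7 + 2*P))
-100*s(9) = -900*(7 + 2*9) = -900*(7 + 18) = -900*25 = -100*225 = -22500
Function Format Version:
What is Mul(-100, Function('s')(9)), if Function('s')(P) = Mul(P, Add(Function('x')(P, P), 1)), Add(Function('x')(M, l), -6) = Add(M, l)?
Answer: -22500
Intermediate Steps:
Function('x')(M, l) = Add(6, M, l) (Function('x')(M, l) = Add(6, Add(M, l)) = Add(6, M, l))
Function('s')(P) = Mul(P, Add(7, Mul(2, P))) (Function('s')(P) = Mul(P, Add(Add(6, P, P), 1)) = Mul(P, Add(Add(6, Mul(2, P)), 1)) = Mul(P, Add(7, Mul(2, P))))
Mul(-100, Function('s')(9)) = Mul(-100, Mul(9, Add(7, Mul(2, 9)))) = Mul(-100, Mul(9, Add(7, 18))) = Mul(-100, Mul(9, 25)) = Mul(-100, 225) = -22500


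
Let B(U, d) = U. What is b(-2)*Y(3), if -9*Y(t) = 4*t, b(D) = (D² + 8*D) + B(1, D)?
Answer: 44/3 ≈ 14.667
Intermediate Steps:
b(D) = 1 + D² + 8*D (b(D) = (D² + 8*D) + 1 = 1 + D² + 8*D)
Y(t) = -4*t/9
b(-2)*Y(3) = (1 + (-2)² + 8*(-2))*(-4/9*3) = (1 + 4 - 16)*(-4/3) = -11*(-4/3) = 44/3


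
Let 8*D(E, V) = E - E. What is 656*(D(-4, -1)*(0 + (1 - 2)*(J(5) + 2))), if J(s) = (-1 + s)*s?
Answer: 0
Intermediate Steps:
J(s) = s*(-1 + s)
D(E, V) = 0 (D(E, V) = (E - E)/8 = (⅛)*0 = 0)
656*(D(-4, -1)*(0 + (1 - 2)*(J(5) + 2))) = 656*(0*(0 + (1 - 2)*(5*(-1 + 5) + 2))) = 656*(0*(0 - (5*4 + 2))) = 656*(0*(0 - (20 + 2))) = 656*(0*(0 - 1*22)) = 656*(0*(0 - 22)) = 656*(0*(-22)) = 656*0 = 0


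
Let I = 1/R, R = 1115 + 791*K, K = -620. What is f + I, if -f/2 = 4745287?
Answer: -4643785311071/489305 ≈ -9.4906e+6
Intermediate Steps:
f = -9490574 (f = -2*4745287 = -9490574)
R = -489305 (R = 1115 + 791*(-620) = 1115 - 490420 = -489305)
I = -1/489305 (I = 1/(-489305) = -1/489305 ≈ -2.0437e-6)
f + I = -9490574 - 1/489305 = -4643785311071/489305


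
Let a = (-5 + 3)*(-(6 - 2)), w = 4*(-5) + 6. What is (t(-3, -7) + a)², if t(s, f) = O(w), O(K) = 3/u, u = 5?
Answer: 1849/25 ≈ 73.960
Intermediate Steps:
w = -14 (w = -20 + 6 = -14)
O(K) = ⅗ (O(K) = 3/5 = 3*(⅕) = ⅗)
t(s, f) = ⅗
a = 8 (a = -(-2)*4 = -2*(-4) = 8)
(t(-3, -7) + a)² = (⅗ + 8)² = (43/5)² = 1849/25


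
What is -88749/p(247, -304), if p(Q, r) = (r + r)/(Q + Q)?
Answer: 1153737/16 ≈ 72109.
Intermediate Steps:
p(Q, r) = r/Q (p(Q, r) = (2*r)/((2*Q)) = (2*r)*(1/(2*Q)) = r/Q)
-88749/p(247, -304) = -88749/((-304/247)) = -88749/((-304*1/247)) = -88749/(-16/13) = -88749*(-13/16) = 1153737/16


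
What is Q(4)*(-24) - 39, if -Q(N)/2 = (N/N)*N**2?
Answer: 729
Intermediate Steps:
Q(N) = -2*N**2 (Q(N) = -2*N/N*N**2 = -2*N**2)
Q(4)*(-24) - 39 = -2*4**2*(-24) - 39 = -2*16*(-24) - 39 = -32*(-24) - 39 = 768 - 39 = 729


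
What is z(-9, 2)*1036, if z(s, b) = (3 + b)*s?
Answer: -46620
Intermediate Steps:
z(s, b) = s*(3 + b)
z(-9, 2)*1036 = -9*(3 + 2)*1036 = -9*5*1036 = -45*1036 = -46620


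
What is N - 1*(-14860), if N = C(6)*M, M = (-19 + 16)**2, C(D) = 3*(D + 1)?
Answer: 15049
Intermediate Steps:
C(D) = 3 + 3*D (C(D) = 3*(1 + D) = 3 + 3*D)
M = 9 (M = (-3)**2 = 9)
N = 189 (N = (3 + 3*6)*9 = (3 + 18)*9 = 21*9 = 189)
N - 1*(-14860) = 189 - 1*(-14860) = 189 + 14860 = 15049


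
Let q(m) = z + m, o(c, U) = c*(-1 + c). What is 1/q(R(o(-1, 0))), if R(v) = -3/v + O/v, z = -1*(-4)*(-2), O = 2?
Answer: -2/17 ≈ -0.11765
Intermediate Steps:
z = -8 (z = 4*(-2) = -8)
R(v) = -1/v (R(v) = -3/v + 2/v = -1/v)
q(m) = -8 + m
1/q(R(o(-1, 0))) = 1/(-8 - 1/((-(-1 - 1)))) = 1/(-8 - 1/((-1*(-2)))) = 1/(-8 - 1/2) = 1/(-17/2) = -2/17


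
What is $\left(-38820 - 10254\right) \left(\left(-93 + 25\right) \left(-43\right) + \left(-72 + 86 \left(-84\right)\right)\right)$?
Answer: $214551528$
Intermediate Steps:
$\left(-38820 - 10254\right) \left(\left(-93 + 25\right) \left(-43\right) + \left(-72 + 86 \left(-84\right)\right)\right) = - 49074 \left(\left(-68\right) \left(-43\right) - 7296\right) = - 49074 \left(2924 - 7296\right) = \left(-49074\right) \left(-4372\right) = 214551528$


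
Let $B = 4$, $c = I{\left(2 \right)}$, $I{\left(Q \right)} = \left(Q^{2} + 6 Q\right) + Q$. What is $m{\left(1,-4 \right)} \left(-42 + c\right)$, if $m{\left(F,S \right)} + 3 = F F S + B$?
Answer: $72$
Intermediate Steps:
$I{\left(Q \right)} = Q^{2} + 7 Q$
$c = 18$ ($c = 2 \left(7 + 2\right) = 2 \cdot 9 = 18$)
$m{\left(F,S \right)} = 1 + S F^{2}$ ($m{\left(F,S \right)} = -3 + \left(F F S + 4\right) = -3 + \left(F^{2} S + 4\right) = -3 + \left(S F^{2} + 4\right) = -3 + \left(4 + S F^{2}\right) = 1 + S F^{2}$)
$m{\left(1,-4 \right)} \left(-42 + c\right) = \left(1 - 4 \cdot 1^{2}\right) \left(-42 + 18\right) = \left(1 - 4\right) \left(-24\right) = \left(-3\right) \left(-24\right) = 72$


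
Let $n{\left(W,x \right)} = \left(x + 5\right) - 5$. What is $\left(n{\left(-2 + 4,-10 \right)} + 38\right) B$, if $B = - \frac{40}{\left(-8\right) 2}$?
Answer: $70$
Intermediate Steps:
$n{\left(W,x \right)} = x$ ($n{\left(W,x \right)} = \left(5 + x\right) - 5 = x$)
$B = \frac{5}{2}$ ($B = - \frac{40}{-16} = \left(-40\right) \left(- \frac{1}{16}\right) = \frac{5}{2} \approx 2.5$)
$\left(n{\left(-2 + 4,-10 \right)} + 38\right) B = \left(-10 + 38\right) \frac{5}{2} = 28 \cdot \frac{5}{2} = 70$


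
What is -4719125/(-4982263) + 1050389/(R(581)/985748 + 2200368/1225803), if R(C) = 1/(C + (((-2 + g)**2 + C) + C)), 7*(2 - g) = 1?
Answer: 180028556364580535184861884413/307655845758444811609839 ≈ 5.8516e+5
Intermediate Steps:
g = 13/7 (g = 2 - 1/7*1 = 2 - 1/7 = 13/7 ≈ 1.8571)
R(C) = 1/(1/49 + 3*C) (R(C) = 1/(C + (((-2 + 13/7)**2 + C) + C)) = 1/(C + (((-1/7)**2 + C) + C)) = 1/(C + ((1/49 + C) + C)) = 1/(C + (1/49 + 2*C)) = 1/(1/49 + 3*C))
-4719125/(-4982263) + 1050389/(R(581)/985748 + 2200368/1225803) = -4719125/(-4982263) + 1050389/((49/(1 + 147*581))/985748 + 2200368/1225803) = -4719125*(-1/4982263) + 1050389/((49/(1 + 85407))*(1/985748) + 2200368*(1/1225803)) = 4719125/4982263 + 1050389/((49/85408)*(1/985748) + 733456/408601) = 4719125/4982263 + 1050389/(49/84190765184 + 733456/408601) = 4719125/4982263 + 1050389/(61750221888817353/34400430844947584) = 4719125/4982263 + 1050389*(34400430844947584/61750221888817353) = 4719125/4982263 + 36133834154793647810176/61750221888817353 = 180028556364580535184861884413/307655845758444811609839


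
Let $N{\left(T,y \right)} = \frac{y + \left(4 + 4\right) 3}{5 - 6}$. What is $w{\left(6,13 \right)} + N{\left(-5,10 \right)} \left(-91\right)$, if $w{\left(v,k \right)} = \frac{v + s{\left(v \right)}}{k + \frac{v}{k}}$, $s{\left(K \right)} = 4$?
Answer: $\frac{108316}{35} \approx 3094.7$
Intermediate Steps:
$w{\left(v,k \right)} = \frac{4 + v}{k + \frac{v}{k}}$ ($w{\left(v,k \right)} = \frac{v + 4}{k + \frac{v}{k}} = \frac{4 + v}{k + \frac{v}{k}}$)
$N{\left(T,y \right)} = -24 - y$ ($N{\left(T,y \right)} = \frac{y + 8 \cdot 3}{-1} = \left(y + 24\right) \left(-1\right) = \left(24 + y\right) \left(-1\right) = -24 - y$)
$w{\left(6,13 \right)} + N{\left(-5,10 \right)} \left(-91\right) = \frac{13 \left(4 + 6\right)}{6 + 13^{2}} + \left(-24 - 10\right) \left(-91\right) = 13 \frac{1}{6 + 169} \cdot 10 + \left(-24 - 10\right) \left(-91\right) = 13 \cdot \frac{1}{175} \cdot 10 - -3094 = 13 \cdot \frac{1}{175} \cdot 10 + 3094 = \frac{26}{35} + 3094 = \frac{108316}{35}$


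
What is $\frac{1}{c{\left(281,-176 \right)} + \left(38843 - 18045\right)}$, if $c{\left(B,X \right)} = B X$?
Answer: $- \frac{1}{28658} \approx -3.4894 \cdot 10^{-5}$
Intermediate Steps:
$\frac{1}{c{\left(281,-176 \right)} + \left(38843 - 18045\right)} = \frac{1}{281 \left(-176\right) + \left(38843 - 18045\right)} = \frac{1}{-49456 + \left(38843 - 18045\right)} = \frac{1}{-49456 + 20798} = \frac{1}{-28658} = - \frac{1}{28658}$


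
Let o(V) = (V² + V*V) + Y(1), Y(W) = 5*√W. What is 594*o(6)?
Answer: 45738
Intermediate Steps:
o(V) = 5 + 2*V² (o(V) = (V² + V*V) + 5*√1 = (V² + V²) + 5*1 = 2*V² + 5 = 5 + 2*V²)
594*o(6) = 594*(5 + 2*6²) = 594*(5 + 2*36) = 594*(5 + 72) = 594*77 = 45738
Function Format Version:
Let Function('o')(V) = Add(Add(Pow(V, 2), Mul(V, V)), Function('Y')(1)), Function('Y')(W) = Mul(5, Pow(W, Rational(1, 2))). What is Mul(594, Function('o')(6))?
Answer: 45738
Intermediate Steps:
Function('o')(V) = Add(5, Mul(2, Pow(V, 2))) (Function('o')(V) = Add(Add(Pow(V, 2), Mul(V, V)), Mul(5, Pow(1, Rational(1, 2)))) = Add(Add(Pow(V, 2), Pow(V, 2)), Mul(5, 1)) = Add(Mul(2, Pow(V, 2)), 5) = Add(5, Mul(2, Pow(V, 2))))
Mul(594, Function('o')(6)) = Mul(594, Add(5, Mul(2, Pow(6, 2)))) = Mul(594, Add(5, Mul(2, 36))) = Mul(594, Add(5, 72)) = Mul(594, 77) = 45738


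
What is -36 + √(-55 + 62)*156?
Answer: -36 + 156*√7 ≈ 376.74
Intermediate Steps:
-36 + √(-55 + 62)*156 = -36 + √7*156 = -36 + 156*√7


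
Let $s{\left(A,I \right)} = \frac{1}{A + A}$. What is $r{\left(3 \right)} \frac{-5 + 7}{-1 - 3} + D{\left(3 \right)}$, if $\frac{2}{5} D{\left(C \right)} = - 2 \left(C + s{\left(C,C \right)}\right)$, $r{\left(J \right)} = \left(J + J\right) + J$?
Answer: $- \frac{61}{3} \approx -20.333$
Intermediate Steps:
$s{\left(A,I \right)} = \frac{1}{2 A}$
$r{\left(J \right)} = 3 J$ ($r{\left(J \right)} = 2 J + J = 3 J$)
$D{\left(C \right)} = - 5 C - \frac{5}{2 C}$ ($D{\left(C \right)} = \frac{5 \left(- 2 \left(C + \frac{1}{2 C}\right)\right)}{2} = \frac{5 \left(- \frac{1}{C} - 2 C\right)}{2} = - 5 C - \frac{5}{2 C}$)
$r{\left(3 \right)} \frac{-5 + 7}{-1 - 3} + D{\left(3 \right)} = 3 \cdot 3 \frac{-5 + 7}{-1 - 3} - \left(15 + \frac{5}{2 \cdot 3}\right) = 9 \frac{2}{-4} - \frac{95}{6} = 9 \cdot 2 \left(- \frac{1}{4}\right) - \frac{95}{6} = 9 \left(- \frac{1}{2}\right) - \frac{95}{6} = - \frac{9}{2} - \frac{95}{6} = - \frac{61}{3}$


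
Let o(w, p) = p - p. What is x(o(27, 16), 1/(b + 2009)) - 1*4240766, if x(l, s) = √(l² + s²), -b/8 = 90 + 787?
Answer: -21233515361/5007 ≈ -4.2408e+6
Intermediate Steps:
o(w, p) = 0
b = -7016 (b = -8*(90 + 787) = -8*877 = -7016)
x(o(27, 16), 1/(b + 2009)) - 1*4240766 = √(0² + (1/(-7016 + 2009))²) - 1*4240766 = √(0 + (1/(-5007))²) - 4240766 = √(0 + (-1/5007)²) - 4240766 = √(0 + 1/25070049) - 4240766 = √(1/25070049) - 4240766 = 1/5007 - 4240766 = -21233515361/5007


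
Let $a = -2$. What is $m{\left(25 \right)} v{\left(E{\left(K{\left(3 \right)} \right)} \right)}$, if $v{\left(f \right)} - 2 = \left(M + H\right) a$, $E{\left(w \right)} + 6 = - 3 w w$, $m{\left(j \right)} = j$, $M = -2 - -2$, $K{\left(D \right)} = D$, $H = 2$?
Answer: $-50$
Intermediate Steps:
$M = 0$ ($M = -2 + 2 = 0$)
$E{\left(w \right)} = -6 - 3 w^{2}$ ($E{\left(w \right)} = -6 - 3 w w = -6 - 3 w^{2}$)
$v{\left(f \right)} = -2$ ($v{\left(f \right)} = 2 + \left(0 + 2\right) \left(-2\right) = 2 + 2 \left(-2\right) = 2 - 4 = -2$)
$m{\left(25 \right)} v{\left(E{\left(K{\left(3 \right)} \right)} \right)} = 25 \left(-2\right) = -50$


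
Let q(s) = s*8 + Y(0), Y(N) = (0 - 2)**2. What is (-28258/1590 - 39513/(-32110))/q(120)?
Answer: -350431/20421960 ≈ -0.017160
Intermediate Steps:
Y(N) = 4 (Y(N) = (-2)**2 = 4)
q(s) = 4 + 8*s (q(s) = s*8 + 4 = 8*s + 4 = 4 + 8*s)
(-28258/1590 - 39513/(-32110))/q(120) = (-28258/1590 - 39513/(-32110))/(4 + 8*120) = (-28258*1/1590 - 39513*(-1/32110))/(4 + 960) = (-14129/795 + 39513/32110)/964 = -84453871/5105490*1/964 = -350431/20421960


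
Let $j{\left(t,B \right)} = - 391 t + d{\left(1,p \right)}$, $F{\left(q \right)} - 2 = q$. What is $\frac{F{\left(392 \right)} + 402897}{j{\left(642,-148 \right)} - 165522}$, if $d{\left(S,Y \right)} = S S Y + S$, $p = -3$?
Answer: $- \frac{403291}{416546} \approx -0.96818$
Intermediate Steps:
$F{\left(q \right)} = 2 + q$
$d{\left(S,Y \right)} = S + Y S^{2}$ ($d{\left(S,Y \right)} = S^{2} Y + S = Y S^{2} + S = S + Y S^{2}$)
$j{\left(t,B \right)} = -2 - 391 t$ ($j{\left(t,B \right)} = - 391 t + 1 \left(1 + 1 \left(-3\right)\right) = - 391 t + 1 \left(1 - 3\right) = - 391 t + 1 \left(-2\right) = - 391 t - 2 = -2 - 391 t$)
$\frac{F{\left(392 \right)} + 402897}{j{\left(642,-148 \right)} - 165522} = \frac{\left(2 + 392\right) + 402897}{\left(-2 - 251022\right) - 165522} = \frac{394 + 402897}{\left(-2 - 251022\right) - 165522} = \frac{403291}{-251024 - 165522} = \frac{403291}{-416546} = 403291 \left(- \frac{1}{416546}\right) = - \frac{403291}{416546}$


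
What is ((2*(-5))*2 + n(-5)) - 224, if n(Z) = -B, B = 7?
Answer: -251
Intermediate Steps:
n(Z) = -7 (n(Z) = -1*7 = -7)
((2*(-5))*2 + n(-5)) - 224 = ((2*(-5))*2 - 7) - 224 = (-10*2 - 7) - 224 = (-20 - 7) - 224 = -27 - 224 = -251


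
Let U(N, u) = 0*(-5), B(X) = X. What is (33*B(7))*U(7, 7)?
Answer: 0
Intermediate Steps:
U(N, u) = 0
(33*B(7))*U(7, 7) = (33*7)*0 = 231*0 = 0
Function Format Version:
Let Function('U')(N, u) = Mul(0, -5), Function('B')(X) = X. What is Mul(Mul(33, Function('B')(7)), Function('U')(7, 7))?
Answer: 0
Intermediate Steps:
Function('U')(N, u) = 0
Mul(Mul(33, Function('B')(7)), Function('U')(7, 7)) = Mul(Mul(33, 7), 0) = Mul(231, 0) = 0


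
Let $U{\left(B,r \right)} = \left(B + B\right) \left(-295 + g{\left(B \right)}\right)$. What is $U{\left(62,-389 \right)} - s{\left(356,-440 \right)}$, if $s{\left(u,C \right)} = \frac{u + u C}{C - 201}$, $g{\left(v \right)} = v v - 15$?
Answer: $\frac{280740172}{641} \approx 4.3797 \cdot 10^{5}$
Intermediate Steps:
$g{\left(v \right)} = -15 + v^{2}$ ($g{\left(v \right)} = v^{2} - 15 = -15 + v^{2}$)
$U{\left(B,r \right)} = 2 B \left(-310 + B^{2}\right)$ ($U{\left(B,r \right)} = \left(B + B\right) \left(-295 + \left(-15 + B^{2}\right)\right) = 2 B \left(-310 + B^{2}\right)$)
$s{\left(u,C \right)} = \frac{u + C u}{-201 + C}$ ($s{\left(u,C \right)} = \frac{u + C u}{C - 201} = \frac{u + C u}{-201 + C}$)
$U{\left(62,-389 \right)} - s{\left(356,-440 \right)} = 2 \cdot 62 \left(-310 + 62^{2}\right) - \frac{356 \left(1 - 440\right)}{-201 - 440} = 2 \cdot 62 \left(-310 + 3844\right) - 356 \frac{1}{-641} \left(-439\right) = 2 \cdot 62 \cdot 3534 - 356 \left(- \frac{1}{641}\right) \left(-439\right) = 438216 - \frac{156284}{641} = \frac{280740172}{641}$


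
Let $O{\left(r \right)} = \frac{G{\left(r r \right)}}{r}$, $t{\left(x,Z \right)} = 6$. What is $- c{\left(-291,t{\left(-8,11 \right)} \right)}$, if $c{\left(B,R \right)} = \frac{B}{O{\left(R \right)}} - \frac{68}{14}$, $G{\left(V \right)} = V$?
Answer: $\frac{747}{14} \approx 53.357$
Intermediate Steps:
$O{\left(r \right)} = r$ ($O{\left(r \right)} = \frac{r r}{r} = \frac{r^{2}}{r} = r$)
$c{\left(B,R \right)} = - \frac{34}{7} + \frac{B}{R}$ ($c{\left(B,R \right)} = \frac{B}{R} - \frac{68}{14} = \frac{B}{R} - \frac{34}{7} = - \frac{34}{7} + \frac{B}{R}$)
$- c{\left(-291,t{\left(-8,11 \right)} \right)} = - (- \frac{34}{7} - \frac{291}{6}) = - (- \frac{34}{7} - \frac{97}{2}) = \left(-1\right) \left(- \frac{747}{14}\right) = \frac{747}{14}$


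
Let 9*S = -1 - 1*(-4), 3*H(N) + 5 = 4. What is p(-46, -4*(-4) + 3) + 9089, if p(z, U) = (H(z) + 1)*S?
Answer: 81803/9 ≈ 9089.2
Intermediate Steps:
H(N) = -⅓ (H(N) = -5/3 + (⅓)*4 = -5/3 + 4/3 = -⅓)
S = ⅓ (S = (-1 - 1*(-4))/9 = (-1 + 4)/9 = (⅑)*3 = ⅓ ≈ 0.33333)
p(z, U) = 2/9 (p(z, U) = (-⅓ + 1)*(⅓) = (⅔)*(⅓) = 2/9)
p(-46, -4*(-4) + 3) + 9089 = 2/9 + 9089 = 81803/9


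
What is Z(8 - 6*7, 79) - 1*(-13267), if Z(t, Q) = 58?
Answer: 13325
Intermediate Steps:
Z(8 - 6*7, 79) - 1*(-13267) = 58 - 1*(-13267) = 58 + 13267 = 13325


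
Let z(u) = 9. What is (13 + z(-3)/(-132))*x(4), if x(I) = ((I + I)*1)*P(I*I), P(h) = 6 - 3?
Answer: 3414/11 ≈ 310.36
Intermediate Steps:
P(h) = 3
x(I) = 6*I (x(I) = ((I + I)*1)*3 = ((2*I)*1)*3 = (2*I)*3 = 6*I)
(13 + z(-3)/(-132))*x(4) = (13 + 9/(-132))*(6*4) = (13 + 9*(-1/132))*24 = (13 - 3/44)*24 = (569/44)*24 = 3414/11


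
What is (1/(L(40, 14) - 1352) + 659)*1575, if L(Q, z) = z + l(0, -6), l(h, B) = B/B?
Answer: 198243450/191 ≈ 1.0379e+6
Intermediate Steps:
l(h, B) = 1
L(Q, z) = 1 + z (L(Q, z) = z + 1 = 1 + z)
(1/(L(40, 14) - 1352) + 659)*1575 = (1/((1 + 14) - 1352) + 659)*1575 = (1/(15 - 1352) + 659)*1575 = (1/(-1337) + 659)*1575 = (-1/1337 + 659)*1575 = (881082/1337)*1575 = 198243450/191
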